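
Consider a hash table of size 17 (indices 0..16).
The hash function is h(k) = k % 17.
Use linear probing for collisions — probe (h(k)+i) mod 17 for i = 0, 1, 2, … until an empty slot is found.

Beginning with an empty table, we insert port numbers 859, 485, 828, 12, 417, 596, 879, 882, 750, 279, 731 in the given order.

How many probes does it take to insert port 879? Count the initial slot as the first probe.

3

859 hashes to 9; slot 9 is free -> place at 9.
485 hashes to 9; 9 taken -> place at 10.
828 hashes to 12; slot 12 is free -> place at 12.
12 hashes to 12; 12 taken -> place at 13.
417 hashes to 9; 9,10 taken -> place at 11.
596 hashes to 1; slot 1 is free -> place at 1.
879 hashes to 12; 12,13 taken -> place at 14.
882 hashes to 15; slot 15 is free -> place at 15.
750 hashes to 2; slot 2 is free -> place at 2.
279 hashes to 7; slot 7 is free -> place at 7.
731 hashes to 0; slot 0 is free -> place at 0.
Table: [731, 596, 750, ∅, ∅, ∅, ∅, 279, ∅, 859, 485, 417, 828, 12, 879, 882, ∅]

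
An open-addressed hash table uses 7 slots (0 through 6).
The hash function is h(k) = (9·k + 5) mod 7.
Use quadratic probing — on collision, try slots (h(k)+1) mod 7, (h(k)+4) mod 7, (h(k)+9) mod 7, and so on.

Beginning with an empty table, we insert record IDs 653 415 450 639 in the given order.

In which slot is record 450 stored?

653 hashes to 2; slot 2 is free -> place at 2.
415 hashes to 2; 2 taken -> place at 3.
450 hashes to 2; 2,3 taken -> place at 6.
639 hashes to 2; 2,3,6 taken -> place at 4.
Table: [—, —, 653, 415, 639, —, 450]

6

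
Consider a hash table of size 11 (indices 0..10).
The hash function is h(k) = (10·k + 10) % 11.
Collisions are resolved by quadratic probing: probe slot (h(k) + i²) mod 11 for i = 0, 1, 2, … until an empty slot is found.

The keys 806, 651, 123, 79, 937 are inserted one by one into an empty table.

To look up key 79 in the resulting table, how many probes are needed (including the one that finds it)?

806: h=7 -> slot 7
651: h=8 -> slot 8
123: h=8, probe 8,9 -> slot 9
79: h=8, probe 8,9,1 -> slot 1
937: h=8, probe 8,9,1,6 -> slot 6
Table: [_, 79, _, _, _, _, 937, 806, 651, 123, _]
Lookup 79: h=8, probe 8,9,1 → found at 1.

3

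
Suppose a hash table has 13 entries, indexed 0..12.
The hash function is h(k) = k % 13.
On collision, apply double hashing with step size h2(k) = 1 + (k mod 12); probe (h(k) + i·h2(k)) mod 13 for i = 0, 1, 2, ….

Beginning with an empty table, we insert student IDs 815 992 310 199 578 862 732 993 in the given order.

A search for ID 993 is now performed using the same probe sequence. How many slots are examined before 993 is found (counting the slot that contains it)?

815: h=9 → slot 9
992: h=4 → slot 4
310: h=11 → slot 11
199: h=4, h2=8, probe 4,12 → slot 12
578: h=6 → slot 6
862: h=4, h2=11, probe 4,2 → slot 2
732: h=4, h2=1, probe 4,5 → slot 5
993: h=5, h2=10, probe 5,2,12,9,6,3 → slot 3
Table: [-, -, 862, 993, 992, 732, 578, -, -, 815, -, 310, 199]
Lookup 993: h=5, h2=10, probe 5,2,12,9,6,3 → found at 3.

6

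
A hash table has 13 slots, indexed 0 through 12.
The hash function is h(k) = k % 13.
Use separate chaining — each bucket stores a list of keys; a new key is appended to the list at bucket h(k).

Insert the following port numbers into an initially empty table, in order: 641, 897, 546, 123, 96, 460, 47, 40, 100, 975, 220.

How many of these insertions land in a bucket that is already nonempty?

Insert 641: h=4, bucket 4 empty → new chain.
Insert 897: h=0, bucket 0 empty → new chain.
Insert 546: h=0, bucket 0 nonempty → append to chain.
Insert 123: h=6, bucket 6 empty → new chain.
Insert 96: h=5, bucket 5 empty → new chain.
Insert 460: h=5, bucket 5 nonempty → append to chain.
Insert 47: h=8, bucket 8 empty → new chain.
Insert 40: h=1, bucket 1 empty → new chain.
Insert 100: h=9, bucket 9 empty → new chain.
Insert 975: h=0, bucket 0 nonempty → append to chain.
Insert 220: h=12, bucket 12 empty → new chain.
Final buckets:
0: 897 -> 546 -> 975
1: 40
2: .
3: .
4: 641
5: 96 -> 460
6: 123
7: .
8: 47
9: 100
10: .
11: .
12: 220

3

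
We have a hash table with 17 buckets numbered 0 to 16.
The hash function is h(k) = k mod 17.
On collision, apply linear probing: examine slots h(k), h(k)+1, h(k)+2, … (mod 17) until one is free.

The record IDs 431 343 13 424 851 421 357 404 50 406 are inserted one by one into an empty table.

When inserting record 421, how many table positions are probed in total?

2

431 hashes to 6; slot 6 is free -> place at 6.
343 hashes to 3; slot 3 is free -> place at 3.
13 hashes to 13; slot 13 is free -> place at 13.
424 hashes to 16; slot 16 is free -> place at 16.
851 hashes to 1; slot 1 is free -> place at 1.
421 hashes to 13; 13 taken -> place at 14.
357 hashes to 0; slot 0 is free -> place at 0.
404 hashes to 13; 13,14 taken -> place at 15.
50 hashes to 16; 16,0,1 taken -> place at 2.
406 hashes to 15; 15,16,0,1,2,3 taken -> place at 4.
Table: [357, 851, 50, 343, 406, ∅, 431, ∅, ∅, ∅, ∅, ∅, ∅, 13, 421, 404, 424]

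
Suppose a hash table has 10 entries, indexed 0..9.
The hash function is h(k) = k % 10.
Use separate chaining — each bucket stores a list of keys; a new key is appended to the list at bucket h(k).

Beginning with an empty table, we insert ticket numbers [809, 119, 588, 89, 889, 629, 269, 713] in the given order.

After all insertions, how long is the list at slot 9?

6

809 -> bucket 9
119 -> bucket 9 (collision)
588 -> bucket 8
89 -> bucket 9 (collision)
889 -> bucket 9 (collision)
629 -> bucket 9 (collision)
269 -> bucket 9 (collision)
713 -> bucket 3
Final buckets:
0: .
1: .
2: .
3: 713
4: .
5: .
6: .
7: .
8: 588
9: 809 -> 119 -> 89 -> 889 -> 629 -> 269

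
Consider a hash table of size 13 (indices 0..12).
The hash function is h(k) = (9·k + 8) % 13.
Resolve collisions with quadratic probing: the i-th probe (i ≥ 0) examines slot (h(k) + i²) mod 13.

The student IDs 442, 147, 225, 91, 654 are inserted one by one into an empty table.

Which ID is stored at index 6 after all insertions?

225

Insert 442: h=8, slot 8 empty → index 8.
Insert 147: h=5, slot 5 empty → index 5.
Insert 225: h=5, slot 5 occupied → index 6.
Insert 91: h=8, slot 8 occupied → index 9.
Insert 654: h=5, slots 5,6,9 occupied → index 1.
Table: [_, 654, _, _, _, 147, 225, _, 442, 91, _, _, _]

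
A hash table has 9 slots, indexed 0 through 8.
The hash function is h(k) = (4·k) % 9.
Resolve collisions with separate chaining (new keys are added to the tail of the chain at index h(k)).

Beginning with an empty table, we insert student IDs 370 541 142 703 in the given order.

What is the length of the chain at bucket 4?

3

Insert 370: h=4, bucket 4 empty → new chain.
Insert 541: h=4, bucket 4 nonempty → append to chain.
Insert 142: h=1, bucket 1 empty → new chain.
Insert 703: h=4, bucket 4 nonempty → append to chain.
Final buckets:
0: _
1: 142
2: _
3: _
4: 370 -> 541 -> 703
5: _
6: _
7: _
8: _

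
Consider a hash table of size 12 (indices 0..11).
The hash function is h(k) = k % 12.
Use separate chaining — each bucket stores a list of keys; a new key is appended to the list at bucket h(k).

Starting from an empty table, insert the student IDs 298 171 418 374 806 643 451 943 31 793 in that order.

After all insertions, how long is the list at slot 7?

4

298 → bucket 10
171 → bucket 3
418 → bucket 10 (collision)
374 → bucket 2
806 → bucket 2 (collision)
643 → bucket 7
451 → bucket 7 (collision)
943 → bucket 7 (collision)
31 → bucket 7 (collision)
793 → bucket 1
Final buckets:
0: _
1: 793
2: 374 -> 806
3: 171
4: _
5: _
6: _
7: 643 -> 451 -> 943 -> 31
8: _
9: _
10: 298 -> 418
11: _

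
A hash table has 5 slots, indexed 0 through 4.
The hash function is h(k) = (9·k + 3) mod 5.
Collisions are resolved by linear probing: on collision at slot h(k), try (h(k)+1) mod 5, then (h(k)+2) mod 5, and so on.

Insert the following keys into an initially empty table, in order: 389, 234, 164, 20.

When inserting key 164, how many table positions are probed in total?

Insert 389: h=4, slot 4 empty → index 4.
Insert 234: h=4, slot 4 occupied → index 0.
Insert 164: h=4, slots 4,0 occupied → index 1.
Insert 20: h=3, slot 3 empty → index 3.
Table: [234, 164, —, 20, 389]

3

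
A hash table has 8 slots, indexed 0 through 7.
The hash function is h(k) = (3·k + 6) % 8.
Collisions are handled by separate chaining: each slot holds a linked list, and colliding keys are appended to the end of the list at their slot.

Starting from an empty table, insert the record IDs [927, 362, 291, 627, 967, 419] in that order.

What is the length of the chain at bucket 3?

2

927 → bucket 3
362 → bucket 4
291 → bucket 7
627 → bucket 7 (collision)
967 → bucket 3 (collision)
419 → bucket 7 (collision)
Final buckets:
0: ∅
1: ∅
2: ∅
3: 927 -> 967
4: 362
5: ∅
6: ∅
7: 291 -> 627 -> 419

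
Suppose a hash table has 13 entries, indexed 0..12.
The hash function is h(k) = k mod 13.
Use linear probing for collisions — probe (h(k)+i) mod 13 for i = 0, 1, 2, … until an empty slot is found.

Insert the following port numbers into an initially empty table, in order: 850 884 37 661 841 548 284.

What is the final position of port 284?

1

850: h=5 -> slot 5
884: h=0 -> slot 0
37: h=11 -> slot 11
661: h=11, probe 11,12 -> slot 12
841: h=9 -> slot 9
548: h=2 -> slot 2
284: h=11, probe 11,12,0,1 -> slot 1
Table: [884, 284, 548, —, —, 850, —, —, —, 841, —, 37, 661]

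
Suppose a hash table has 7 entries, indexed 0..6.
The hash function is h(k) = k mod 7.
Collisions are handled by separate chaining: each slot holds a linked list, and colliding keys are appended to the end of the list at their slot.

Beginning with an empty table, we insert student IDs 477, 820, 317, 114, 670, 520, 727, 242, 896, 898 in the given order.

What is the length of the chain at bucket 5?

Insert 477: h=1, bucket 1 empty → new chain.
Insert 820: h=1, bucket 1 nonempty → append to chain.
Insert 317: h=2, bucket 2 empty → new chain.
Insert 114: h=2, bucket 2 nonempty → append to chain.
Insert 670: h=5, bucket 5 empty → new chain.
Insert 520: h=2, bucket 2 nonempty → append to chain.
Insert 727: h=6, bucket 6 empty → new chain.
Insert 242: h=4, bucket 4 empty → new chain.
Insert 896: h=0, bucket 0 empty → new chain.
Insert 898: h=2, bucket 2 nonempty → append to chain.
Final buckets:
0: 896
1: 477 -> 820
2: 317 -> 114 -> 520 -> 898
3: ∅
4: 242
5: 670
6: 727

1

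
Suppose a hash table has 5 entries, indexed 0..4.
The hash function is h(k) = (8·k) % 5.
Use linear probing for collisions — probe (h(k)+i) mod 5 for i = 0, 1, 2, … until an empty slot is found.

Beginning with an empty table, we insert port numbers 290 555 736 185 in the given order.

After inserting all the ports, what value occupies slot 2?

185

Insert 290: h=0, slot 0 empty -> index 0.
Insert 555: h=0, slot 0 occupied -> index 1.
Insert 736: h=3, slot 3 empty -> index 3.
Insert 185: h=0, slots 0,1 occupied -> index 2.
Table: [290, 555, 185, 736, _]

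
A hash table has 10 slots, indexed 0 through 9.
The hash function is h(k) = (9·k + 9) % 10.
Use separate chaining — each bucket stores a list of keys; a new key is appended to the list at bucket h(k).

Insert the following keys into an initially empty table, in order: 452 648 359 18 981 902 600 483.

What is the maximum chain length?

2

Insert 452: h=7, bucket 7 empty -> new chain.
Insert 648: h=1, bucket 1 empty -> new chain.
Insert 359: h=0, bucket 0 empty -> new chain.
Insert 18: h=1, bucket 1 nonempty -> append to chain.
Insert 981: h=8, bucket 8 empty -> new chain.
Insert 902: h=7, bucket 7 nonempty -> append to chain.
Insert 600: h=9, bucket 9 empty -> new chain.
Insert 483: h=6, bucket 6 empty -> new chain.
Final buckets:
0: 359
1: 648 -> 18
2: .
3: .
4: .
5: .
6: 483
7: 452 -> 902
8: 981
9: 600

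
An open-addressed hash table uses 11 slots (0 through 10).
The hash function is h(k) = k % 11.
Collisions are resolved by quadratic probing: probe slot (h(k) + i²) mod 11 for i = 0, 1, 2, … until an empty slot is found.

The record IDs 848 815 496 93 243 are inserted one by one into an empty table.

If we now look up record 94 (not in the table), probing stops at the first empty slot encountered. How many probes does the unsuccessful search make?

2

Insert 848: h=1, slot 1 empty => index 1.
Insert 815: h=1, slot 1 occupied => index 2.
Insert 496: h=1, slots 1,2 occupied => index 5.
Insert 93: h=5, slot 5 occupied => index 6.
Insert 243: h=1, slots 1,2,5 occupied => index 10.
Table: [., 848, 815, ., ., 496, 93, ., ., ., 243]
Lookup 94: h=6, probe 6,7 → slot 7 empty, not found.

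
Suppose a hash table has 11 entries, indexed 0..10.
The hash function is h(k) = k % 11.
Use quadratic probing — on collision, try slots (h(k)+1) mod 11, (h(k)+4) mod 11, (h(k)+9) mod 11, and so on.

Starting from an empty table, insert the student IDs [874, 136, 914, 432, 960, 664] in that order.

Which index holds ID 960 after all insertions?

7

874: h=5 -> slot 5
136: h=4 -> slot 4
914: h=1 -> slot 1
432: h=3 -> slot 3
960: h=3, probe 3,4,7 -> slot 7
664: h=4, probe 4,5,8 -> slot 8
Table: [., 914, ., 432, 136, 874, ., 960, 664, ., .]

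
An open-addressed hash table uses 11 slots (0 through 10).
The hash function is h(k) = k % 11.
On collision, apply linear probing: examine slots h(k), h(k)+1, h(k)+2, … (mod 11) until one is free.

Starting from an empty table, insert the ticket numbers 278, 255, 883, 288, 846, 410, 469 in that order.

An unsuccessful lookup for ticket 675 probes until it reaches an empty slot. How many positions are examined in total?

5

278: h=3 -> slot 3
255: h=2 -> slot 2
883: h=3, probe 3,4 -> slot 4
288: h=2, probe 2,3,4,5 -> slot 5
846: h=10 -> slot 10
410: h=3, probe 3,4,5,6 -> slot 6
469: h=7 -> slot 7
Table: [., ., 255, 278, 883, 288, 410, 469, ., ., 846]
Lookup 675: h=4, probe 4,5,6,7,8 → slot 8 empty, not found.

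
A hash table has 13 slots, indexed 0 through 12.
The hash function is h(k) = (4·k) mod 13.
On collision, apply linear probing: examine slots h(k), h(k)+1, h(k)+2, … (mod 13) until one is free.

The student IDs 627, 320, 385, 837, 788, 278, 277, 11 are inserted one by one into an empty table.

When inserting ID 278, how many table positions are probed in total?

4

Insert 627: h=12, slot 12 empty -> index 12.
Insert 320: h=6, slot 6 empty -> index 6.
Insert 385: h=6, slot 6 occupied -> index 7.
Insert 837: h=7, slot 7 occupied -> index 8.
Insert 788: h=6, slots 6,7,8 occupied -> index 9.
Insert 278: h=7, slots 7,8,9 occupied -> index 10.
Insert 277: h=3, slot 3 empty -> index 3.
Insert 11: h=5, slot 5 empty -> index 5.
Table: [-, -, -, 277, -, 11, 320, 385, 837, 788, 278, -, 627]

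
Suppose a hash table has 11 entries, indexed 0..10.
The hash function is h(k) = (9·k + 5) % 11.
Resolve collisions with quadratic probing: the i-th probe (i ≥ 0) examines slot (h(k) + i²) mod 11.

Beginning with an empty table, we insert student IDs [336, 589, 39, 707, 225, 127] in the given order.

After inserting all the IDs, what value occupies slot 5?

589

Insert 336: h=4, slot 4 empty -> index 4.
Insert 589: h=4, slot 4 occupied -> index 5.
Insert 39: h=4, slots 4,5 occupied -> index 8.
Insert 707: h=10, slot 10 empty -> index 10.
Insert 225: h=6, slot 6 empty -> index 6.
Insert 127: h=4, slots 4,5,8 occupied -> index 2.
Table: [∅, ∅, 127, ∅, 336, 589, 225, ∅, 39, ∅, 707]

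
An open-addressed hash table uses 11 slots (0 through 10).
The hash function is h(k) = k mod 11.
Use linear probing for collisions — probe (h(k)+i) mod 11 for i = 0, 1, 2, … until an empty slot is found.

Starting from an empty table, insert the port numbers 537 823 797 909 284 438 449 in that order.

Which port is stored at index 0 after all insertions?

284

Insert 537: h=9, slot 9 empty → index 9.
Insert 823: h=9, slot 9 occupied → index 10.
Insert 797: h=5, slot 5 empty → index 5.
Insert 909: h=7, slot 7 empty → index 7.
Insert 284: h=9, slots 9,10 occupied → index 0.
Insert 438: h=9, slots 9,10,0 occupied → index 1.
Insert 449: h=9, slots 9,10,0,1 occupied → index 2.
Table: [284, 438, 449, ., ., 797, ., 909, ., 537, 823]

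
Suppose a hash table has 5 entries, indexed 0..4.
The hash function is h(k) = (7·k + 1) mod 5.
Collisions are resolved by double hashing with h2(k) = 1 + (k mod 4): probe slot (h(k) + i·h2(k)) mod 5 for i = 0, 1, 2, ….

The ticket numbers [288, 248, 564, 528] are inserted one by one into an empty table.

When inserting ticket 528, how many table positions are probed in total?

4

288 hashes to 2; slot 2 is free -> place at 2.
248 hashes to 2, h2=1; 2 taken -> place at 3.
564 hashes to 4; slot 4 is free -> place at 4.
528 hashes to 2, h2=1; 2,3,4 taken -> place at 0.
Table: [528, ., 288, 248, 564]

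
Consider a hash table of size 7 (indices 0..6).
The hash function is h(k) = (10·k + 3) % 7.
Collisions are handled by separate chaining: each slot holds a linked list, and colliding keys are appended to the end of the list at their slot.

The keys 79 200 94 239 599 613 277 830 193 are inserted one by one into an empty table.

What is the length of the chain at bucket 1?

6

Insert 79: h=2, bucket 2 empty → new chain.
Insert 200: h=1, bucket 1 empty → new chain.
Insert 94: h=5, bucket 5 empty → new chain.
Insert 239: h=6, bucket 6 empty → new chain.
Insert 599: h=1, bucket 1 nonempty → append to chain.
Insert 613: h=1, bucket 1 nonempty → append to chain.
Insert 277: h=1, bucket 1 nonempty → append to chain.
Insert 830: h=1, bucket 1 nonempty → append to chain.
Insert 193: h=1, bucket 1 nonempty → append to chain.
Final buckets:
0: —
1: 200 -> 599 -> 613 -> 277 -> 830 -> 193
2: 79
3: —
4: —
5: 94
6: 239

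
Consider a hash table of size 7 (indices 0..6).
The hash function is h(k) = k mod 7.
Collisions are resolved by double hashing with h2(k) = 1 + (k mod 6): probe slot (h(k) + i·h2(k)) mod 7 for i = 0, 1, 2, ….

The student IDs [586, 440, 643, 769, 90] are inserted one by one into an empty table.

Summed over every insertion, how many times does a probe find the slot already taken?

586: h=5 -> slot 5
440: h=6 -> slot 6
643: h=6, h2=2, probe 6,1 -> slot 1
769: h=6, h2=2, probe 6,1,3 -> slot 3
90: h=6, h2=1, probe 6,0 -> slot 0
Table: [90, 643, ∅, 769, ∅, 586, 440]

4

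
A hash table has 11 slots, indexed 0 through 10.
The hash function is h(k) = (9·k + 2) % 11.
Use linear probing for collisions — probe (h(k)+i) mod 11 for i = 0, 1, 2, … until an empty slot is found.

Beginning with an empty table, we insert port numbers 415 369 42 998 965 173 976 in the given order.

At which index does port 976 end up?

2

415 hashes to 8; slot 8 is free -> place at 8.
369 hashes to 1; slot 1 is free -> place at 1.
42 hashes to 6; slot 6 is free -> place at 6.
998 hashes to 8; 8 taken -> place at 9.
965 hashes to 8; 8,9 taken -> place at 10.
173 hashes to 8; 8,9,10 taken -> place at 0.
976 hashes to 8; 8,9,10,0,1 taken -> place at 2.
Table: [173, 369, 976, ∅, ∅, ∅, 42, ∅, 415, 998, 965]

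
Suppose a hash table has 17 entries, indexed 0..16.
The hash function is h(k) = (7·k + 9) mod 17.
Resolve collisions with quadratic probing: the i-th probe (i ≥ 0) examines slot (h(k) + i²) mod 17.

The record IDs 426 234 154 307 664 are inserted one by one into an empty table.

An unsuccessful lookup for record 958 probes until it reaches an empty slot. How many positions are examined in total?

2

426 hashes to 16; slot 16 is free => place at 16.
234 hashes to 15; slot 15 is free => place at 15.
154 hashes to 16; 16 taken => place at 0.
307 hashes to 16; 16,0 taken => place at 3.
664 hashes to 16; 16,0,3 taken => place at 8.
Table: [154, ., ., 307, ., ., ., ., 664, ., ., ., ., ., ., 234, 426]
Lookup 958: h=0, probe 0,1 → slot 1 empty, not found.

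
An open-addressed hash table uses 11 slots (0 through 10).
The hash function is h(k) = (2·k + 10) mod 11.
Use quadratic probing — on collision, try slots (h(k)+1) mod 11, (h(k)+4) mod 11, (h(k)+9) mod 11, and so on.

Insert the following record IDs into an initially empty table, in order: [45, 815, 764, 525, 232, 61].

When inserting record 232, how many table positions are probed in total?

Insert 45: h=1, slot 1 empty → index 1.
Insert 815: h=1, slot 1 occupied → index 2.
Insert 764: h=9, slot 9 empty → index 9.
Insert 525: h=4, slot 4 empty → index 4.
Insert 232: h=1, slots 1,2 occupied → index 5.
Insert 61: h=0, slot 0 empty → index 0.
Table: [61, 45, 815, -, 525, 232, -, -, -, 764, -]

3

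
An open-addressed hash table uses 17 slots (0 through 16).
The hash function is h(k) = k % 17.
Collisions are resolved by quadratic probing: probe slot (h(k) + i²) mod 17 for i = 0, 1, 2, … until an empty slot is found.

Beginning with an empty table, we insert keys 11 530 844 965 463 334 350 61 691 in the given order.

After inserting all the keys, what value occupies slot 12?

11: h=11 → slot 11
530: h=3 → slot 3
844: h=11, probe 11,12 → slot 12
965: h=13 → slot 13
463: h=4 → slot 4
334: h=11, probe 11,12,15 → slot 15
350: h=10 → slot 10
61: h=10, probe 10,11,14 → slot 14
691: h=11, probe 11,12,15,3,10,2 → slot 2
Table: [-, -, 691, 530, 463, -, -, -, -, -, 350, 11, 844, 965, 61, 334, -]

844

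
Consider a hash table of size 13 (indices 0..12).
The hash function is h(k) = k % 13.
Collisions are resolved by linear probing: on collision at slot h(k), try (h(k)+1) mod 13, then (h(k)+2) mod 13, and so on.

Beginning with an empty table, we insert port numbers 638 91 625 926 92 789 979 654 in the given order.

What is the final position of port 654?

638 hashes to 1; slot 1 is free → place at 1.
91 hashes to 0; slot 0 is free → place at 0.
625 hashes to 1; 1 taken → place at 2.
926 hashes to 3; slot 3 is free → place at 3.
92 hashes to 1; 1,2,3 taken → place at 4.
789 hashes to 9; slot 9 is free → place at 9.
979 hashes to 4; 4 taken → place at 5.
654 hashes to 4; 4,5 taken → place at 6.
Table: [91, 638, 625, 926, 92, 979, 654, _, _, 789, _, _, _]

6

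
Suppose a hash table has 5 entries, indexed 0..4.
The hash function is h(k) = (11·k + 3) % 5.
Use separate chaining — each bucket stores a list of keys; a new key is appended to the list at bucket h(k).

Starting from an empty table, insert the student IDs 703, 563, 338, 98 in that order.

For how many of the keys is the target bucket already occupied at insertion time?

3

Insert 703: h=1, bucket 1 empty → new chain.
Insert 563: h=1, bucket 1 nonempty → append to chain.
Insert 338: h=1, bucket 1 nonempty → append to chain.
Insert 98: h=1, bucket 1 nonempty → append to chain.
Final buckets:
0: -
1: 703 -> 563 -> 338 -> 98
2: -
3: -
4: -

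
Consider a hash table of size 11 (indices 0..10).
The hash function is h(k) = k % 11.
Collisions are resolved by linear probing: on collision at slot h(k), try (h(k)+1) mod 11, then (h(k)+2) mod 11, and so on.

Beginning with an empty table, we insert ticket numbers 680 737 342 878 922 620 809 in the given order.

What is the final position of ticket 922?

2

680 hashes to 9; slot 9 is free => place at 9.
737 hashes to 0; slot 0 is free => place at 0.
342 hashes to 1; slot 1 is free => place at 1.
878 hashes to 9; 9 taken => place at 10.
922 hashes to 9; 9,10,0,1 taken => place at 2.
620 hashes to 4; slot 4 is free => place at 4.
809 hashes to 6; slot 6 is free => place at 6.
Table: [737, 342, 922, ., 620, ., 809, ., ., 680, 878]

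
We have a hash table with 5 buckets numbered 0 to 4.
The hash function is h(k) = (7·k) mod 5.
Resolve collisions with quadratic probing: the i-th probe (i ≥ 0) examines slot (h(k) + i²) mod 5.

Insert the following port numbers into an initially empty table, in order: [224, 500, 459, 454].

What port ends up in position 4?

459

Insert 224: h=3, slot 3 empty → index 3.
Insert 500: h=0, slot 0 empty → index 0.
Insert 459: h=3, slot 3 occupied → index 4.
Insert 454: h=3, slots 3,4 occupied → index 2.
Table: [500, —, 454, 224, 459]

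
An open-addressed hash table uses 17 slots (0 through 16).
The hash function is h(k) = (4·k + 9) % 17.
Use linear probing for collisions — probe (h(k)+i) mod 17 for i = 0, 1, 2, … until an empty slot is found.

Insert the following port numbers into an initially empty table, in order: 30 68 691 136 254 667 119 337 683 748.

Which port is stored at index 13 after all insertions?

Insert 30: h=10, slot 10 empty → index 10.
Insert 68: h=9, slot 9 empty → index 9.
Insert 691: h=2, slot 2 empty → index 2.
Insert 136: h=9, slots 9,10 occupied → index 11.
Insert 254: h=5, slot 5 empty → index 5.
Insert 667: h=8, slot 8 empty → index 8.
Insert 119: h=9, slots 9,10,11 occupied → index 12.
Insert 337: h=14, slot 14 empty → index 14.
Insert 683: h=4, slot 4 empty → index 4.
Insert 748: h=9, slots 9,10,11,12 occupied → index 13.
Table: [—, —, 691, —, 683, 254, —, —, 667, 68, 30, 136, 119, 748, 337, —, —]

748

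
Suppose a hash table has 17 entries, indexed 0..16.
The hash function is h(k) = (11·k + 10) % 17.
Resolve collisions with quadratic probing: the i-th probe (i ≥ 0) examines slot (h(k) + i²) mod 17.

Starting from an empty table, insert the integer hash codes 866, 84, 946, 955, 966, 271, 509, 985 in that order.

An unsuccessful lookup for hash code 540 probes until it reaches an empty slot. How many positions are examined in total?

866 hashes to 16; slot 16 is free => place at 16.
84 hashes to 16; 16 taken => place at 0.
946 hashes to 12; slot 12 is free => place at 12.
955 hashes to 9; slot 9 is free => place at 9.
966 hashes to 11; slot 11 is free => place at 11.
271 hashes to 16; 16,0 taken => place at 3.
509 hashes to 16; 16,0,3 taken => place at 8.
985 hashes to 16; 16,0,3,8 taken => place at 15.
Table: [84, —, —, 271, —, —, —, —, 509, 955, —, 966, 946, —, —, 985, 866]
Lookup 540: h=0, probe 0,1 → slot 1 empty, not found.

2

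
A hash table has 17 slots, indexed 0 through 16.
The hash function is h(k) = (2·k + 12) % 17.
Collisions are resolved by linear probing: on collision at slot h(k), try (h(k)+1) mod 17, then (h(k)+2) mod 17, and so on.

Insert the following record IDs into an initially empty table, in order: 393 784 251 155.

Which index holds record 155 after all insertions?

393 hashes to 16; slot 16 is free => place at 16.
784 hashes to 16; 16 taken => place at 0.
251 hashes to 4; slot 4 is free => place at 4.
155 hashes to 16; 16,0 taken => place at 1.
Table: [784, 155, -, -, 251, -, -, -, -, -, -, -, -, -, -, -, 393]

1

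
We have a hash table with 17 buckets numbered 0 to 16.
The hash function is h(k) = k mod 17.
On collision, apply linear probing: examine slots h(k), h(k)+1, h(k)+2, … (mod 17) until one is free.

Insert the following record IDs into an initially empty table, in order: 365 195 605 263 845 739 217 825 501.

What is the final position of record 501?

16

365: h=8 → slot 8
195: h=8, probe 8,9 → slot 9
605: h=10 → slot 10
263: h=8, probe 8,9,10,11 → slot 11
845: h=12 → slot 12
739: h=8, probe 8,9,10,11,12,13 → slot 13
217: h=13, probe 13,14 → slot 14
825: h=9, probe 9,10,11,12,13,14,15 → slot 15
501: h=8, probe 8,9,10,11,12,13,14,15,16 → slot 16
Table: [-, -, -, -, -, -, -, -, 365, 195, 605, 263, 845, 739, 217, 825, 501]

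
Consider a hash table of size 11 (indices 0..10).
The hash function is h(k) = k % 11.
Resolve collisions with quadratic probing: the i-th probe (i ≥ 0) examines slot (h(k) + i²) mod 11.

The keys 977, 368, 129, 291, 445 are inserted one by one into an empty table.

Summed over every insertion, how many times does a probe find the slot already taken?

977: h=9 -> slot 9
368: h=5 -> slot 5
129: h=8 -> slot 8
291: h=5, probe 5,6 -> slot 6
445: h=5, probe 5,6,9,3 -> slot 3
Table: [_, _, _, 445, _, 368, 291, _, 129, 977, _]

4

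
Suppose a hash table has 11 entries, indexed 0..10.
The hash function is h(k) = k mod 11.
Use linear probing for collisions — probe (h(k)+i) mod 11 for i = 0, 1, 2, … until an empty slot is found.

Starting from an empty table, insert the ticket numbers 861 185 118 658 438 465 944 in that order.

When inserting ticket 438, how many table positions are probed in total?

3

861 hashes to 3; slot 3 is free → place at 3.
185 hashes to 9; slot 9 is free → place at 9.
118 hashes to 8; slot 8 is free → place at 8.
658 hashes to 9; 9 taken → place at 10.
438 hashes to 9; 9,10 taken → place at 0.
465 hashes to 3; 3 taken → place at 4.
944 hashes to 9; 9,10,0 taken → place at 1.
Table: [438, 944, ., 861, 465, ., ., ., 118, 185, 658]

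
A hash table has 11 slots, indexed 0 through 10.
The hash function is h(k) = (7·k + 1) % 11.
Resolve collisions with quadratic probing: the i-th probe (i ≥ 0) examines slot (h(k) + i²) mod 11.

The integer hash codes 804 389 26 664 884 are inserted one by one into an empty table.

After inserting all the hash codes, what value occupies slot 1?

804 hashes to 8; slot 8 is free -> place at 8.
389 hashes to 7; slot 7 is free -> place at 7.
26 hashes to 7; 7,8 taken -> place at 0.
664 hashes to 7; 7,8,0 taken -> place at 5.
884 hashes to 7; 7,8,0,5 taken -> place at 1.
Table: [26, 884, _, _, _, 664, _, 389, 804, _, _]

884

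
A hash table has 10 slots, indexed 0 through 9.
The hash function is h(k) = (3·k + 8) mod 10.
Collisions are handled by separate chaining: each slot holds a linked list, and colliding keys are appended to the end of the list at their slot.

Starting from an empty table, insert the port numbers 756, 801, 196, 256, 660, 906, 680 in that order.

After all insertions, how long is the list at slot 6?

4

Insert 756: h=6, bucket 6 empty → new chain.
Insert 801: h=1, bucket 1 empty → new chain.
Insert 196: h=6, bucket 6 nonempty → append to chain.
Insert 256: h=6, bucket 6 nonempty → append to chain.
Insert 660: h=8, bucket 8 empty → new chain.
Insert 906: h=6, bucket 6 nonempty → append to chain.
Insert 680: h=8, bucket 8 nonempty → append to chain.
Final buckets:
0: _
1: 801
2: _
3: _
4: _
5: _
6: 756 -> 196 -> 256 -> 906
7: _
8: 660 -> 680
9: _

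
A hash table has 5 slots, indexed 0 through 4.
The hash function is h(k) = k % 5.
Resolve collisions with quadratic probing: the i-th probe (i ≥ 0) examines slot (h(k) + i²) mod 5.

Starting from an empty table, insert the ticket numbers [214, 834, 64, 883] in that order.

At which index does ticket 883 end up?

214 hashes to 4; slot 4 is free => place at 4.
834 hashes to 4; 4 taken => place at 0.
64 hashes to 4; 4,0 taken => place at 3.
883 hashes to 3; 3,4 taken => place at 2.
Table: [834, -, 883, 64, 214]

2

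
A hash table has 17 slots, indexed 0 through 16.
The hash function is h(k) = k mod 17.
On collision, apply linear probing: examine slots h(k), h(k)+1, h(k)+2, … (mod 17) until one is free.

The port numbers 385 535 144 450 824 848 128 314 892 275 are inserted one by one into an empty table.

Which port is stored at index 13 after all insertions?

128

385 hashes to 11; slot 11 is free => place at 11.
535 hashes to 8; slot 8 is free => place at 8.
144 hashes to 8; 8 taken => place at 9.
450 hashes to 8; 8,9 taken => place at 10.
824 hashes to 8; 8,9,10,11 taken => place at 12.
848 hashes to 15; slot 15 is free => place at 15.
128 hashes to 9; 9,10,11,12 taken => place at 13.
314 hashes to 8; 8,9,10,11,12,13 taken => place at 14.
892 hashes to 8; 8,9,10,11,12,13,14,15 taken => place at 16.
275 hashes to 3; slot 3 is free => place at 3.
Table: [., ., ., 275, ., ., ., ., 535, 144, 450, 385, 824, 128, 314, 848, 892]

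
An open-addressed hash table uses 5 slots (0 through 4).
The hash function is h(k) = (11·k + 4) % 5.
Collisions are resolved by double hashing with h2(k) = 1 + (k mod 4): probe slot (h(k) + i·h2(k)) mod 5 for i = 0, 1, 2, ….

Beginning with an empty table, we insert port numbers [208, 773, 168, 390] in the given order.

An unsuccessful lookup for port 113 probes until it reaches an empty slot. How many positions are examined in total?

3

208 hashes to 2; slot 2 is free → place at 2.
773 hashes to 2, h2=2; 2 taken → place at 4.
168 hashes to 2, h2=1; 2 taken → place at 3.
390 hashes to 4, h2=3; 4,2 taken → place at 0.
Table: [390, ., 208, 168, 773]
Lookup 113: h=2, h2=2, probe 2,4,1 → slot 1 empty, not found.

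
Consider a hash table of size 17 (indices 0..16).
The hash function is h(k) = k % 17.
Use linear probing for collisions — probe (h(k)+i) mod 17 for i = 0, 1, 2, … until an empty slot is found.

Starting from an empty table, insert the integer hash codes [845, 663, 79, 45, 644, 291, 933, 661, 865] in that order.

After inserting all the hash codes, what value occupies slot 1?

661

845 hashes to 12; slot 12 is free => place at 12.
663 hashes to 0; slot 0 is free => place at 0.
79 hashes to 11; slot 11 is free => place at 11.
45 hashes to 11; 11,12 taken => place at 13.
644 hashes to 15; slot 15 is free => place at 15.
291 hashes to 2; slot 2 is free => place at 2.
933 hashes to 15; 15 taken => place at 16.
661 hashes to 15; 15,16,0 taken => place at 1.
865 hashes to 15; 15,16,0,1,2 taken => place at 3.
Table: [663, 661, 291, 865, _, _, _, _, _, _, _, 79, 845, 45, _, 644, 933]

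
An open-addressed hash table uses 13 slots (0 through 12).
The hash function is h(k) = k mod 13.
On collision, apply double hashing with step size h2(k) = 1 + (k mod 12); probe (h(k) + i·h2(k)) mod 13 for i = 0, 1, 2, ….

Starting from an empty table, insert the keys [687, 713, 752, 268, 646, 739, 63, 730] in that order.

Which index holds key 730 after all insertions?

0

Insert 687: h=11, slot 11 empty -> index 11.
Insert 713: h=11, h2=6, slot 11 occupied -> index 4.
Insert 752: h=11, h2=9, slot 11 occupied -> index 7.
Insert 268: h=8, slot 8 empty -> index 8.
Insert 646: h=9, slot 9 empty -> index 9.
Insert 739: h=11, h2=8, slot 11 occupied -> index 6.
Insert 63: h=11, h2=4, slot 11 occupied -> index 2.
Insert 730: h=2, h2=11, slot 2 occupied -> index 0.
Table: [730, -, 63, -, 713, -, 739, 752, 268, 646, -, 687, -]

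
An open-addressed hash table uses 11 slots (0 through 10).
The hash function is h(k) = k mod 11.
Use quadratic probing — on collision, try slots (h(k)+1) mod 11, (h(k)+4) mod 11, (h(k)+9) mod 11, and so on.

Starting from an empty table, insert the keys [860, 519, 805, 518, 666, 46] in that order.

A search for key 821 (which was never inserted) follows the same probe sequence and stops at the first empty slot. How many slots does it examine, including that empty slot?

2

Insert 860: h=2, slot 2 empty -> index 2.
Insert 519: h=2, slot 2 occupied -> index 3.
Insert 805: h=2, slots 2,3 occupied -> index 6.
Insert 518: h=1, slot 1 empty -> index 1.
Insert 666: h=6, slot 6 occupied -> index 7.
Insert 46: h=2, slots 2,3,6 occupied -> index 0.
Table: [46, 518, 860, 519, -, -, 805, 666, -, -, -]
Lookup 821: h=7, probe 7,8 → slot 8 empty, not found.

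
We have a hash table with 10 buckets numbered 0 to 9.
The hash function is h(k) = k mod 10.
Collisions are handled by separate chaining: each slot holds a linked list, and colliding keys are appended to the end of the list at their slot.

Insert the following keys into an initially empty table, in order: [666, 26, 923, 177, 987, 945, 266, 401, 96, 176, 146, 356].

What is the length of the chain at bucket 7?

2

Insert 666: h=6, bucket 6 empty -> new chain.
Insert 26: h=6, bucket 6 nonempty -> append to chain.
Insert 923: h=3, bucket 3 empty -> new chain.
Insert 177: h=7, bucket 7 empty -> new chain.
Insert 987: h=7, bucket 7 nonempty -> append to chain.
Insert 945: h=5, bucket 5 empty -> new chain.
Insert 266: h=6, bucket 6 nonempty -> append to chain.
Insert 401: h=1, bucket 1 empty -> new chain.
Insert 96: h=6, bucket 6 nonempty -> append to chain.
Insert 176: h=6, bucket 6 nonempty -> append to chain.
Insert 146: h=6, bucket 6 nonempty -> append to chain.
Insert 356: h=6, bucket 6 nonempty -> append to chain.
Final buckets:
0: _
1: 401
2: _
3: 923
4: _
5: 945
6: 666 -> 26 -> 266 -> 96 -> 176 -> 146 -> 356
7: 177 -> 987
8: _
9: _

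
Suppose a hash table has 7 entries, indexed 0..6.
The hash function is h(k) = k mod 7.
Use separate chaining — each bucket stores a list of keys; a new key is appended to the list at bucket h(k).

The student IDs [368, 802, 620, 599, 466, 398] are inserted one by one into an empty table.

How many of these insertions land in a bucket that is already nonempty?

Insert 368: h=4, bucket 4 empty → new chain.
Insert 802: h=4, bucket 4 nonempty → append to chain.
Insert 620: h=4, bucket 4 nonempty → append to chain.
Insert 599: h=4, bucket 4 nonempty → append to chain.
Insert 466: h=4, bucket 4 nonempty → append to chain.
Insert 398: h=6, bucket 6 empty → new chain.
Final buckets:
0: .
1: .
2: .
3: .
4: 368 -> 802 -> 620 -> 599 -> 466
5: .
6: 398

4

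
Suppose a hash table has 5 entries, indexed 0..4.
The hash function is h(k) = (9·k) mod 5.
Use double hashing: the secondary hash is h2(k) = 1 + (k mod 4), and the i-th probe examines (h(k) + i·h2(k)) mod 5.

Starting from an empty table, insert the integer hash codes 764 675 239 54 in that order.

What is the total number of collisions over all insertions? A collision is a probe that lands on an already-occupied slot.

764 hashes to 1; slot 1 is free → place at 1.
675 hashes to 0; slot 0 is free → place at 0.
239 hashes to 1, h2=4; 1,0 taken → place at 4.
54 hashes to 1, h2=3; 1,4 taken → place at 2.
Table: [675, 764, 54, -, 239]

4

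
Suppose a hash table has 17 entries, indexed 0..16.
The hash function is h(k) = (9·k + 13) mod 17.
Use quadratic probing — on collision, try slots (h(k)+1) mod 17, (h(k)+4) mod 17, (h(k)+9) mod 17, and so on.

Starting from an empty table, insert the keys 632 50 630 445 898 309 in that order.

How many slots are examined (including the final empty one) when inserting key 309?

632 hashes to 6; slot 6 is free => place at 6.
50 hashes to 4; slot 4 is free => place at 4.
630 hashes to 5; slot 5 is free => place at 5.
445 hashes to 6; 6 taken => place at 7.
898 hashes to 3; slot 3 is free => place at 3.
309 hashes to 6; 6,7 taken => place at 10.
Table: [-, -, -, 898, 50, 630, 632, 445, -, -, 309, -, -, -, -, -, -]

3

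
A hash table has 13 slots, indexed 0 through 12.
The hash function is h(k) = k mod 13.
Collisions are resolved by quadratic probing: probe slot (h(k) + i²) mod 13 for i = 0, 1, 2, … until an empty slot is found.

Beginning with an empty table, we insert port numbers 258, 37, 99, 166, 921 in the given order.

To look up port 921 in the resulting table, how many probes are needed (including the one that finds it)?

3

Insert 258: h=11, slot 11 empty => index 11.
Insert 37: h=11, slot 11 occupied => index 12.
Insert 99: h=8, slot 8 empty => index 8.
Insert 166: h=10, slot 10 empty => index 10.
Insert 921: h=11, slots 11,12 occupied => index 2.
Table: [_, _, 921, _, _, _, _, _, 99, _, 166, 258, 37]
Lookup 921: h=11, probe 11,12,2 → found at 2.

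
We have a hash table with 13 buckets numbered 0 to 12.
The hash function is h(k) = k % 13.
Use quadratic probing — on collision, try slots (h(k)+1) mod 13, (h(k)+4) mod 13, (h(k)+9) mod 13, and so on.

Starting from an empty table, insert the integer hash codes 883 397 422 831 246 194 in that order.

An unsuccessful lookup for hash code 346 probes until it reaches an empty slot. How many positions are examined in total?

Insert 883: h=12, slot 12 empty -> index 12.
Insert 397: h=7, slot 7 empty -> index 7.
Insert 422: h=6, slot 6 empty -> index 6.
Insert 831: h=12, slot 12 occupied -> index 0.
Insert 246: h=12, slots 12,0 occupied -> index 3.
Insert 194: h=12, slots 12,0,3 occupied -> index 8.
Table: [831, —, —, 246, —, —, 422, 397, 194, —, —, —, 883]
Lookup 346: h=8, probe 8,9 → slot 9 empty, not found.

2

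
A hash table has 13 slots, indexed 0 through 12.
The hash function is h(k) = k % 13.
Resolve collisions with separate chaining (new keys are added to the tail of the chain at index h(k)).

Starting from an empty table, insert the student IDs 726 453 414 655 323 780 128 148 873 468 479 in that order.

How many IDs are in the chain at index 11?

6

Insert 726: h=11, bucket 11 empty -> new chain.
Insert 453: h=11, bucket 11 nonempty -> append to chain.
Insert 414: h=11, bucket 11 nonempty -> append to chain.
Insert 655: h=5, bucket 5 empty -> new chain.
Insert 323: h=11, bucket 11 nonempty -> append to chain.
Insert 780: h=0, bucket 0 empty -> new chain.
Insert 128: h=11, bucket 11 nonempty -> append to chain.
Insert 148: h=5, bucket 5 nonempty -> append to chain.
Insert 873: h=2, bucket 2 empty -> new chain.
Insert 468: h=0, bucket 0 nonempty -> append to chain.
Insert 479: h=11, bucket 11 nonempty -> append to chain.
Final buckets:
0: 780 -> 468
1: _
2: 873
3: _
4: _
5: 655 -> 148
6: _
7: _
8: _
9: _
10: _
11: 726 -> 453 -> 414 -> 323 -> 128 -> 479
12: _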